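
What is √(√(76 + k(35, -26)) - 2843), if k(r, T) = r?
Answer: √(-2843 + √111) ≈ 53.221*I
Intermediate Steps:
√(√(76 + k(35, -26)) - 2843) = √(√(76 + 35) - 2843) = √(√111 - 2843) = √(-2843 + √111)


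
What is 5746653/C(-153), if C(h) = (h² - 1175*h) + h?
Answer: 638517/22559 ≈ 28.304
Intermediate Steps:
C(h) = h² - 1174*h
5746653/C(-153) = 5746653/((-153*(-1174 - 153))) = 5746653/((-153*(-1327))) = 5746653/203031 = 5746653*(1/203031) = 638517/22559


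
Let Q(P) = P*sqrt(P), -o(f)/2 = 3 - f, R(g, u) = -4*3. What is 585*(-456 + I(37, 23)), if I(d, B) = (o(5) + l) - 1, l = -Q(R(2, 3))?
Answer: -265005 + 14040*I*sqrt(3) ≈ -2.6501e+5 + 24318.0*I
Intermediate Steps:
R(g, u) = -12
o(f) = -6 + 2*f (o(f) = -2*(3 - f) = -6 + 2*f)
Q(P) = P**(3/2)
l = 24*I*sqrt(3) (l = -(-12)**(3/2) = -(-24)*I*sqrt(3) = 24*I*sqrt(3) ≈ 41.569*I)
I(d, B) = 3 + 24*I*sqrt(3) (I(d, B) = ((-6 + 2*5) + 24*I*sqrt(3)) - 1 = ((-6 + 10) + 24*I*sqrt(3)) - 1 = (4 + 24*I*sqrt(3)) - 1 = 3 + 24*I*sqrt(3))
585*(-456 + I(37, 23)) = 585*(-456 + (3 + 24*I*sqrt(3))) = 585*(-453 + 24*I*sqrt(3)) = -265005 + 14040*I*sqrt(3)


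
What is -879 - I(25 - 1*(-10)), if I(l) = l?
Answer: -914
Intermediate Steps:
-879 - I(25 - 1*(-10)) = -879 - (25 - 1*(-10)) = -879 - (25 + 10) = -879 - 1*35 = -879 - 35 = -914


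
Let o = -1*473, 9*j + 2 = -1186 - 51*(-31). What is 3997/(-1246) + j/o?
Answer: -833567/252582 ≈ -3.3002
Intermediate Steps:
j = 131/3 (j = -2/9 + (-1186 - 51*(-31))/9 = -2/9 + (-1186 - 1*(-1581))/9 = -2/9 + (-1186 + 1581)/9 = -2/9 + (⅑)*395 = -2/9 + 395/9 = 131/3 ≈ 43.667)
o = -473
3997/(-1246) + j/o = 3997/(-1246) + (131/3)/(-473) = 3997*(-1/1246) + (131/3)*(-1/473) = -571/178 - 131/1419 = -833567/252582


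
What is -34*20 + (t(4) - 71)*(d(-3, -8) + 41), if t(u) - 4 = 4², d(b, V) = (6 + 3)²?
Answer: -6902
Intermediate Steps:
d(b, V) = 81 (d(b, V) = 9² = 81)
t(u) = 20 (t(u) = 4 + 4² = 4 + 16 = 20)
-34*20 + (t(4) - 71)*(d(-3, -8) + 41) = -34*20 + (20 - 71)*(81 + 41) = -680 - 51*122 = -680 - 6222 = -6902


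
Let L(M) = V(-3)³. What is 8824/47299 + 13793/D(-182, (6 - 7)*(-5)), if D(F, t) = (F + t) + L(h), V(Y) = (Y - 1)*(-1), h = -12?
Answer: -651397995/5344787 ≈ -121.88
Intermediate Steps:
V(Y) = 1 - Y (V(Y) = (-1 + Y)*(-1) = 1 - Y)
L(M) = 64 (L(M) = (1 - 1*(-3))³ = (1 + 3)³ = 4³ = 64)
D(F, t) = 64 + F + t (D(F, t) = (F + t) + 64 = 64 + F + t)
8824/47299 + 13793/D(-182, (6 - 7)*(-5)) = 8824/47299 + 13793/(64 - 182 + (6 - 7)*(-5)) = 8824*(1/47299) + 13793/(64 - 182 - 1*(-5)) = 8824/47299 + 13793/(64 - 182 + 5) = 8824/47299 + 13793/(-113) = 8824/47299 + 13793*(-1/113) = 8824/47299 - 13793/113 = -651397995/5344787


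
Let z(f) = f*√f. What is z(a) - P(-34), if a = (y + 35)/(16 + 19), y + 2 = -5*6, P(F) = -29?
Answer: 29 + 3*√105/1225 ≈ 29.025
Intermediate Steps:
y = -32 (y = -2 - 5*6 = -2 - 30 = -32)
a = 3/35 (a = (-32 + 35)/(16 + 19) = 3/35 ≈ 0.085714)
z(f) = f^(3/2)
z(a) - P(-34) = (3/35)^(3/2) - 1*(-29) = 3*√105/1225 + 29 = 29 + 3*√105/1225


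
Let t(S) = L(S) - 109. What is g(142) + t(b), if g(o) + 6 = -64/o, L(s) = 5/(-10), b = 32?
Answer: -16465/142 ≈ -115.95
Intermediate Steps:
L(s) = -1/2 (L(s) = 5*(-1/10) = -1/2)
g(o) = -6 - 64/o
t(S) = -219/2 (t(S) = -1/2 - 109 = -219/2)
g(142) + t(b) = (-6 - 64/142) - 219/2 = (-6 - 64*1/142) - 219/2 = (-6 - 32/71) - 219/2 = -458/71 - 219/2 = -16465/142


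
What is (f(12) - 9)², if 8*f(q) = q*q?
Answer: 81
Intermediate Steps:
f(q) = q²/8 (f(q) = (q*q)/8 = q²/8)
(f(12) - 9)² = ((⅛)*12² - 9)² = ((⅛)*144 - 9)² = (18 - 9)² = 9² = 81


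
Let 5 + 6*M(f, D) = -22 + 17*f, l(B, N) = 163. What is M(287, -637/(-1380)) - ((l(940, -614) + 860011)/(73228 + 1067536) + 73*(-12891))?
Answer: 1611644421749/1711146 ≈ 9.4185e+5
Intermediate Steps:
M(f, D) = -9/2 + 17*f/6 (M(f, D) = -⅚ + (-22 + 17*f)/6 = -⅚ + (-11/3 + 17*f/6) = -9/2 + 17*f/6)
M(287, -637/(-1380)) - ((l(940, -614) + 860011)/(73228 + 1067536) + 73*(-12891)) = (-9/2 + (17/6)*287) - ((163 + 860011)/(73228 + 1067536) + 73*(-12891)) = (-9/2 + 4879/6) - (860174/1140764 - 941043) = 2426/3 - (860174*(1/1140764) - 941043) = 2426/3 - (430087/570382 - 941043) = 2426/3 - 1*(-536753558339/570382) = 2426/3 + 536753558339/570382 = 1611644421749/1711146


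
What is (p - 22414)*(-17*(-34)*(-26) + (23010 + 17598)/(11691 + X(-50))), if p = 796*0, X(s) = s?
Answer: 560030888680/1663 ≈ 3.3676e+8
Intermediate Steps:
p = 0
(p - 22414)*(-17*(-34)*(-26) + (23010 + 17598)/(11691 + X(-50))) = (0 - 22414)*(-17*(-34)*(-26) + (23010 + 17598)/(11691 - 50)) = -22414*(578*(-26) + 40608/11641) = -22414*(-15028 + 40608*(1/11641)) = -22414*(-15028 + 40608/11641) = -22414*(-174900340/11641) = 560030888680/1663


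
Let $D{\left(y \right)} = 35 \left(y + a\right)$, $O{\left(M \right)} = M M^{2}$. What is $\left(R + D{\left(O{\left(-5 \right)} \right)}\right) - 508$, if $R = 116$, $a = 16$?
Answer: $-4207$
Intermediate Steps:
$O{\left(M \right)} = M^{3}$
$D{\left(y \right)} = 560 + 35 y$ ($D{\left(y \right)} = 35 \left(y + 16\right) = 35 \left(16 + y\right) = 560 + 35 y$)
$\left(R + D{\left(O{\left(-5 \right)} \right)}\right) - 508 = \left(116 + \left(560 + 35 \left(-5\right)^{3}\right)\right) - 508 = \left(116 + \left(560 + 35 \left(-125\right)\right)\right) - 508 = \left(116 + \left(560 - 4375\right)\right) - 508 = \left(116 - 3815\right) - 508 = -3699 - 508 = -4207$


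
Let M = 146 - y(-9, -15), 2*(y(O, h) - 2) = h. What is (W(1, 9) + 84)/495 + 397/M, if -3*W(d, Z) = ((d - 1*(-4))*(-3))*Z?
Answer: 48013/16665 ≈ 2.8811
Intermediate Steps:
W(d, Z) = -Z*(-12 - 3*d)/3 (W(d, Z) = -(d - 1*(-4))*(-3)*Z/3 = -(d + 4)*(-3)*Z/3 = -(4 + d)*(-3)*Z/3 = -(-12 - 3*d)*Z/3 = -Z*(-12 - 3*d)/3)
y(O, h) = 2 + h/2
M = 303/2 (M = 146 - (2 + (1/2)*(-15)) = 146 - (2 - 15/2) = 146 - 1*(-11/2) = 146 + 11/2 = 303/2 ≈ 151.50)
(W(1, 9) + 84)/495 + 397/M = (9*(4 + 1) + 84)/495 + 397/(303/2) = (9*5 + 84)*(1/495) + 397*(2/303) = (45 + 84)*(1/495) + 794/303 = 129*(1/495) + 794/303 = 43/165 + 794/303 = 48013/16665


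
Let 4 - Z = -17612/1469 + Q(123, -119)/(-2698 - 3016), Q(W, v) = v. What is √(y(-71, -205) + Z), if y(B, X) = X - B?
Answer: I*√8316159139177318/8393866 ≈ 10.864*I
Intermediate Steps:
Z = 134035621/8393866 (Z = 4 - (-17612/1469 - 119/(-2698 - 3016)) = 4 - (-17612*1/1469 - 119/(-5714)) = 4 - (-17612/1469 - 119*(-1/5714)) = 4 - (-17612/1469 + 119/5714) = 4 - 1*(-100460157/8393866) = 4 + 100460157/8393866 = 134035621/8393866 ≈ 15.968)
√(y(-71, -205) + Z) = √((-205 - 1*(-71)) + 134035621/8393866) = √((-205 + 71) + 134035621/8393866) = √(-134 + 134035621/8393866) = √(-990742423/8393866) = I*√8316159139177318/8393866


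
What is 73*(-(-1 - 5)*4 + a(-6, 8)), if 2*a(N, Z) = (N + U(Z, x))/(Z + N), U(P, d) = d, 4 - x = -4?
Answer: 3577/2 ≈ 1788.5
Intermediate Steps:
x = 8 (x = 4 - 1*(-4) = 4 + 4 = 8)
a(N, Z) = (8 + N)/(2*(N + Z)) (a(N, Z) = ((N + 8)/(Z + N))/2 = ((8 + N)/(N + Z))/2 = (8 + N)/(2*(N + Z)))
73*(-(-1 - 5)*4 + a(-6, 8)) = 73*(-(-1 - 5)*4 + (4 + (½)*(-6))/(-6 + 8)) = 73*(-(-6)*4 + (4 - 3)/2) = 73*(-1*(-24) + (½)*1) = 73*(24 + ½) = 73*(49/2) = 3577/2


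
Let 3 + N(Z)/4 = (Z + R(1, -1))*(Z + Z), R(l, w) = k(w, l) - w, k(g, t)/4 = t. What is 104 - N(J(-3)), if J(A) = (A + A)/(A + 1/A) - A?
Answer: -6508/25 ≈ -260.32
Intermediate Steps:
k(g, t) = 4*t
R(l, w) = -w + 4*l (R(l, w) = 4*l - w = -w + 4*l)
J(A) = -A + 2*A/(A + 1/A) (J(A) = (2*A)/(A + 1/A) - A = 2*A/(A + 1/A) - A = -A + 2*A/(A + 1/A))
N(Z) = -12 + 8*Z*(5 + Z) (N(Z) = -12 + 4*((Z + (-1*(-1) + 4*1))*(Z + Z)) = -12 + 4*((Z + (1 + 4))*(2*Z)) = -12 + 4*((Z + 5)*(2*Z)) = -12 + 4*((5 + Z)*(2*Z)) = -12 + 4*(2*Z*(5 + Z)) = -12 + 8*Z*(5 + Z))
104 - N(J(-3)) = 104 - (-12 + 8*(-3*(-1 - 1*(-3)² + 2*(-3))/(1 + (-3)²))² + 40*(-3*(-1 - 1*(-3)² + 2*(-3))/(1 + (-3)²))) = 104 - (-12 + 8*(-3*(-1 - 1*9 - 6)/(1 + 9))² + 40*(-3*(-1 - 1*9 - 6)/(1 + 9))) = 104 - (-12 + 8*(-3*(-1 - 9 - 6)/10)² + 40*(-3*(-1 - 9 - 6)/10)) = 104 - (-12 + 8*(-3*⅒*(-16))² + 40*(-3*⅒*(-16))) = 104 - (-12 + 8*(24/5)² + 40*(24/5)) = 104 - (-12 + 8*(576/25) + 192) = 104 - (-12 + 4608/25 + 192) = 104 - 1*9108/25 = 104 - 9108/25 = -6508/25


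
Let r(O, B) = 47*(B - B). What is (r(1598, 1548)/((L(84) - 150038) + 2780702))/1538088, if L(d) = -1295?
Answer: 0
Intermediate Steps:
r(O, B) = 0 (r(O, B) = 47*0 = 0)
(r(1598, 1548)/((L(84) - 150038) + 2780702))/1538088 = (0/((-1295 - 150038) + 2780702))/1538088 = (0/(-151333 + 2780702))*(1/1538088) = (0/2629369)*(1/1538088) = (0*(1/2629369))*(1/1538088) = 0*(1/1538088) = 0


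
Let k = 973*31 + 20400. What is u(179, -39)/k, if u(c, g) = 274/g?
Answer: -274/1971957 ≈ -0.00013895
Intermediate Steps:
k = 50563 (k = 30163 + 20400 = 50563)
u(179, -39)/k = (274/(-39))/50563 = (274*(-1/39))*(1/50563) = -274/39*1/50563 = -274/1971957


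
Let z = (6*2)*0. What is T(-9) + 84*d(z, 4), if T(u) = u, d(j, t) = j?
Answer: -9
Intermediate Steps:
z = 0 (z = 12*0 = 0)
T(-9) + 84*d(z, 4) = -9 + 84*0 = -9 + 0 = -9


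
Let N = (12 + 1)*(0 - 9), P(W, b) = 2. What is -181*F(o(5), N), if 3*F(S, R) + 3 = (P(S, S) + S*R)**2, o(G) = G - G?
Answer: -181/3 ≈ -60.333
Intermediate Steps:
N = -117 (N = 13*(-9) = -117)
o(G) = 0
F(S, R) = -1 + (2 + R*S)**2/3 (F(S, R) = -1 + (2 + S*R)**2/3 = -1 + (2 + R*S)**2/3)
-181*F(o(5), N) = -181*(-1 + (2 - 117*0)**2/3) = -181*(-1 + (2 + 0)**2/3) = -181*(-1 + (1/3)*2**2) = -181*(-1 + (1/3)*4) = -181*(-1 + 4/3) = -181*1/3 = -181/3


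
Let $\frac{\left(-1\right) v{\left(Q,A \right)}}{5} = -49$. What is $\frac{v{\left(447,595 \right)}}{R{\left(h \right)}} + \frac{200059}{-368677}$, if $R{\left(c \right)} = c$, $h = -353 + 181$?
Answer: $- \frac{124736013}{63412444} \approx -1.9671$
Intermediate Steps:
$v{\left(Q,A \right)} = 245$ ($v{\left(Q,A \right)} = \left(-5\right) \left(-49\right) = 245$)
$h = -172$
$\frac{v{\left(447,595 \right)}}{R{\left(h \right)}} + \frac{200059}{-368677} = \frac{245}{-172} + \frac{200059}{-368677} = 245 \left(- \frac{1}{172}\right) + 200059 \left(- \frac{1}{368677}\right) = - \frac{245}{172} - \frac{200059}{368677} = - \frac{124736013}{63412444}$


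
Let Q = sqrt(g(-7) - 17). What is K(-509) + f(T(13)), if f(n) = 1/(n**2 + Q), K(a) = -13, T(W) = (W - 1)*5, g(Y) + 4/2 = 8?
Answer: (-13*sqrt(11) + 46799*I)/(sqrt(11) - 3600*I) ≈ -13.0 - 2.5591e-7*I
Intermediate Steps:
g(Y) = 6 (g(Y) = -2 + 8 = 6)
T(W) = -5 + 5*W (T(W) = (-1 + W)*5 = -5 + 5*W)
Q = I*sqrt(11) (Q = sqrt(6 - 17) = sqrt(-11) = I*sqrt(11) ≈ 3.3166*I)
f(n) = 1/(n**2 + I*sqrt(11))
K(-509) + f(T(13)) = -13 + 1/((-5 + 5*13)**2 + I*sqrt(11)) = -13 + 1/((-5 + 65)**2 + I*sqrt(11)) = -13 + 1/(60**2 + I*sqrt(11)) = -13 + 1/(3600 + I*sqrt(11))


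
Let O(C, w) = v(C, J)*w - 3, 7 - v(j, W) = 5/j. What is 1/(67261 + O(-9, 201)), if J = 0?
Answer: 3/206330 ≈ 1.4540e-5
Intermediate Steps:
v(j, W) = 7 - 5/j
O(C, w) = -3 + w*(7 - 5/C) (O(C, w) = (7 - 5/C)*w - 3 = w*(7 - 5/C) - 3 = -3 + w*(7 - 5/C))
1/(67261 + O(-9, 201)) = 1/(67261 + (-3 + 7*201 - 5*201/(-9))) = 1/(67261 + (-3 + 1407 - 5*201*(-⅑))) = 1/(67261 + (-3 + 1407 + 335/3)) = 1/(67261 + 4547/3) = 1/(206330/3) = 3/206330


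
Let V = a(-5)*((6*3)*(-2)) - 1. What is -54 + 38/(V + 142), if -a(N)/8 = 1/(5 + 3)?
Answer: -9520/177 ≈ -53.785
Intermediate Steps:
a(N) = -1 (a(N) = -8/(5 + 3) = -8/8 = -8*1/8 = -1)
V = 35 (V = -6*3*(-2) - 1 = -18*(-2) - 1 = -1*(-36) - 1 = 36 - 1 = 35)
-54 + 38/(V + 142) = -54 + 38/(35 + 142) = -54 + 38/177 = -9520/177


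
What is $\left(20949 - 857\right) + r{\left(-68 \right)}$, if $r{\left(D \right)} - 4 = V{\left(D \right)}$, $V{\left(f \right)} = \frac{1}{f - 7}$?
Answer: $\frac{1507199}{75} \approx 20096.0$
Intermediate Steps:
$V{\left(f \right)} = \frac{1}{-7 + f}$
$r{\left(D \right)} = 4 + \frac{1}{-7 + D}$
$\left(20949 - 857\right) + r{\left(-68 \right)} = \left(20949 - 857\right) + \frac{-27 + 4 \left(-68\right)}{-7 - 68} = \left(20949 - 857\right) + \frac{-27 - 272}{-75} = 20092 - - \frac{299}{75} = 20092 + \frac{299}{75} = \frac{1507199}{75}$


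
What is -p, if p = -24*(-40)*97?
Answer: -93120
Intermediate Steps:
p = 93120 (p = 960*97 = 93120)
-p = -1*93120 = -93120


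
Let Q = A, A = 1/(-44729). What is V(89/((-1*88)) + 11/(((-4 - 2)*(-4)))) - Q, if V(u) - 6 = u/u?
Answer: 313104/44729 ≈ 7.0000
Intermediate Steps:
A = -1/44729 ≈ -2.2357e-5
V(u) = 7 (V(u) = 6 + u/u = 6 + 1 = 7)
Q = -1/44729 ≈ -2.2357e-5
V(89/((-1*88)) + 11/(((-4 - 2)*(-4)))) - Q = 7 - 1*(-1/44729) = 7 + 1/44729 = 313104/44729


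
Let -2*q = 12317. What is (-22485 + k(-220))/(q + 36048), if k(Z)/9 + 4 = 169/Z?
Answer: -4956141/6575690 ≈ -0.75371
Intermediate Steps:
k(Z) = -36 + 1521/Z (k(Z) = -36 + 9*(169/Z) = -36 + 1521/Z)
q = -12317/2 (q = -½*12317 = -12317/2 ≈ -6158.5)
(-22485 + k(-220))/(q + 36048) = (-22485 + (-36 + 1521/(-220)))/(-12317/2 + 36048) = (-22485 + (-36 + 1521*(-1/220)))/(59779/2) = (-22485 + (-36 - 1521/220))*(2/59779) = (-22485 - 9441/220)*(2/59779) = -4956141/220*2/59779 = -4956141/6575690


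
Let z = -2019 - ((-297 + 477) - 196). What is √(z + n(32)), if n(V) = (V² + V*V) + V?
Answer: √77 ≈ 8.7750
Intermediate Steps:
z = -2003 (z = -2019 - (180 - 196) = -2019 - 1*(-16) = -2019 + 16 = -2003)
n(V) = V + 2*V² (n(V) = (V² + V²) + V = 2*V² + V = V + 2*V²)
√(z + n(32)) = √(-2003 + 32*(1 + 2*32)) = √(-2003 + 32*(1 + 64)) = √(-2003 + 32*65) = √(-2003 + 2080) = √77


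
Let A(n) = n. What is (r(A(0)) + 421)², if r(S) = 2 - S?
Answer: 178929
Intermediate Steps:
(r(A(0)) + 421)² = ((2 - 1*0) + 421)² = ((2 + 0) + 421)² = (2 + 421)² = 423² = 178929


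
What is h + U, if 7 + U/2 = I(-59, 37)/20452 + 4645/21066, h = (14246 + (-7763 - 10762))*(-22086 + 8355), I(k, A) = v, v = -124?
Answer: 3164260502401954/53855229 ≈ 5.8755e+7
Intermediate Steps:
I(k, A) = -124
h = 58754949 (h = (14246 - 18525)*(-13731) = -4279*(-13731) = 58754949)
U = -730876367/53855229 (U = -14 + 2*(-124/20452 + 4645/21066) = -14 + 2*(-124*1/20452 + 4645*(1/21066)) = -14 + 2*(-31/5113 + 4645/21066) = -14 + 2*(23096839/107710458) = -14 + 23096839/53855229 = -730876367/53855229 ≈ -13.571)
h + U = 58754949 - 730876367/53855229 = 3164260502401954/53855229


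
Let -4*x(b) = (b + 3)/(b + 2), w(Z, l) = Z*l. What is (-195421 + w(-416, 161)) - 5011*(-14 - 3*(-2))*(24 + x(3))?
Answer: 3438443/5 ≈ 6.8769e+5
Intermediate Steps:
x(b) = -(3 + b)/(4*(2 + b)) (x(b) = -(b + 3)/(4*(b + 2)) = -(3 + b)/(4*(2 + b)))
(-195421 + w(-416, 161)) - 5011*(-14 - 3*(-2))*(24 + x(3)) = (-195421 - 416*161) - 5011*(-14 - 3*(-2))*(24 + (-3 - 1*3)/(4*(2 + 3))) = (-195421 - 66976) - 5011*(-14 + 6)*(24 + (¼)*(-3 - 3)/5) = -262397 - (-40088)*(24 + (¼)*(⅕)*(-6)) = -262397 - (-40088)*(24 - 3/10) = -262397 - (-40088)*237/10 = -262397 - 5011*(-948/5) = -262397 + 4750428/5 = 3438443/5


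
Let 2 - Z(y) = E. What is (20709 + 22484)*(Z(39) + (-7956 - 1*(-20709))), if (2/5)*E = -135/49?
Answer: 54019973345/98 ≈ 5.5122e+8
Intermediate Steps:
E = -675/98 (E = 5*(-135/49)/2 = 5*(-135*1/49)/2 = (5/2)*(-135/49) = -675/98 ≈ -6.8878)
Z(y) = 871/98 (Z(y) = 2 - 1*(-675/98) = 2 + 675/98 = 871/98)
(20709 + 22484)*(Z(39) + (-7956 - 1*(-20709))) = (20709 + 22484)*(871/98 + (-7956 - 1*(-20709))) = 43193*(871/98 + (-7956 + 20709)) = 43193*(871/98 + 12753) = 43193*(1250665/98) = 54019973345/98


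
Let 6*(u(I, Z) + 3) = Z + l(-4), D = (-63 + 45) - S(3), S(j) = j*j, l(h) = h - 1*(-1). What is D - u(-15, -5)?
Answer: -68/3 ≈ -22.667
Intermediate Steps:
l(h) = 1 + h (l(h) = h + 1 = 1 + h)
S(j) = j**2
D = -27 (D = (-63 + 45) - 1*3**2 = -18 - 1*9 = -18 - 9 = -27)
u(I, Z) = -7/2 + Z/6 (u(I, Z) = -3 + (Z + (1 - 4))/6 = -3 + (Z - 3)/6 = -3 + (-3 + Z)/6 = -3 + (-1/2 + Z/6) = -7/2 + Z/6)
D - u(-15, -5) = -27 - (-7/2 + (1/6)*(-5)) = -27 - (-7/2 - 5/6) = -27 - 1*(-13/3) = -27 + 13/3 = -68/3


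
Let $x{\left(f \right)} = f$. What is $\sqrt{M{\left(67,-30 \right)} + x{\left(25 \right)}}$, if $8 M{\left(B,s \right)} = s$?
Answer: $\frac{\sqrt{85}}{2} \approx 4.6098$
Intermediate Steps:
$M{\left(B,s \right)} = \frac{s}{8}$
$\sqrt{M{\left(67,-30 \right)} + x{\left(25 \right)}} = \sqrt{\frac{1}{8} \left(-30\right) + 25} = \sqrt{- \frac{15}{4} + 25} = \sqrt{\frac{85}{4}} = \frac{\sqrt{85}}{2}$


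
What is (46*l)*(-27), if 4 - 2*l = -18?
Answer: -13662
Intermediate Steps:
l = 11 (l = 2 - ½*(-18) = 2 + 9 = 11)
(46*l)*(-27) = (46*11)*(-27) = 506*(-27) = -13662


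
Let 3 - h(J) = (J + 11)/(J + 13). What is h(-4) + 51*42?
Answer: 19298/9 ≈ 2144.2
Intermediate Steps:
h(J) = 3 - (11 + J)/(13 + J) (h(J) = 3 - (J + 11)/(J + 13) = 3 - (11 + J)/(13 + J))
h(-4) + 51*42 = 2*(14 - 4)/(13 - 4) + 51*42 = 2*10/9 + 2142 = 2*(⅑)*10 + 2142 = 20/9 + 2142 = 19298/9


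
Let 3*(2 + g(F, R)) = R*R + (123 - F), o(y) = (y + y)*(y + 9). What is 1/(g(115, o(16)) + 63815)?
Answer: 1/277149 ≈ 3.6082e-6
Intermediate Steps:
o(y) = 2*y*(9 + y) (o(y) = (2*y)*(9 + y) = 2*y*(9 + y))
g(F, R) = 39 - F/3 + R**2/3 (g(F, R) = -2 + (R*R + (123 - F))/3 = -2 + (R**2 + (123 - F))/3 = -2 + (123 + R**2 - F)/3 = -2 + (41 - F/3 + R**2/3) = 39 - F/3 + R**2/3)
1/(g(115, o(16)) + 63815) = 1/((39 - 1/3*115 + (2*16*(9 + 16))**2/3) + 63815) = 1/((39 - 115/3 + (2*16*25)**2/3) + 63815) = 1/((39 - 115/3 + (1/3)*800**2) + 63815) = 1/((39 - 115/3 + (1/3)*640000) + 63815) = 1/((39 - 115/3 + 640000/3) + 63815) = 1/(213334 + 63815) = 1/277149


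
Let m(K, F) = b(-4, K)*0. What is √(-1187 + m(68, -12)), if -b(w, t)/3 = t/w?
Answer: I*√1187 ≈ 34.453*I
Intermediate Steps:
b(w, t) = -3*t/w
m(K, F) = 0 (m(K, F) = -3*K/(-4)*0 = -3*K*(-¼)*0 = (3*K/4)*0 = 0)
√(-1187 + m(68, -12)) = √(-1187 + 0) = √(-1187) = I*√1187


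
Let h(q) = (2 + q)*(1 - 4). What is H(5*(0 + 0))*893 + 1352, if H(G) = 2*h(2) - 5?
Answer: -24545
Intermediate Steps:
h(q) = -6 - 3*q (h(q) = (2 + q)*(-3) = -6 - 3*q)
H(G) = -29 (H(G) = 2*(-6 - 3*2) - 5 = 2*(-6 - 6) - 5 = 2*(-12) - 5 = -24 - 5 = -29)
H(5*(0 + 0))*893 + 1352 = -29*893 + 1352 = -25897 + 1352 = -24545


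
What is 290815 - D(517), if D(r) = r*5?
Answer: 288230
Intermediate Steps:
D(r) = 5*r
290815 - D(517) = 290815 - 5*517 = 290815 - 1*2585 = 290815 - 2585 = 288230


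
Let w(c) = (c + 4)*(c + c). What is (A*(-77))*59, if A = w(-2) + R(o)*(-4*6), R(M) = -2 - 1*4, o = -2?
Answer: -617848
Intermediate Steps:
R(M) = -6 (R(M) = -2 - 4 = -6)
w(c) = 2*c*(4 + c) (w(c) = (4 + c)*(2*c) = 2*c*(4 + c))
A = 136 (A = 2*(-2)*(4 - 2) - (-24)*6 = 2*(-2)*2 - 6*(-24) = -8 + 144 = 136)
(A*(-77))*59 = (136*(-77))*59 = -10472*59 = -617848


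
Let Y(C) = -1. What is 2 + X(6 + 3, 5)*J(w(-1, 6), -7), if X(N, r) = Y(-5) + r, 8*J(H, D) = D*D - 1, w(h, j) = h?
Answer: 26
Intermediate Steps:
J(H, D) = -⅛ + D²/8 (J(H, D) = (D*D - 1)/8 = (D² - 1)/8 = (-1 + D²)/8 = -⅛ + D²/8)
X(N, r) = -1 + r
2 + X(6 + 3, 5)*J(w(-1, 6), -7) = 2 + (-1 + 5)*(-⅛ + (⅛)*(-7)²) = 2 + 4*(-⅛ + (⅛)*49) = 2 + 4*(-⅛ + 49/8) = 2 + 4*6 = 2 + 24 = 26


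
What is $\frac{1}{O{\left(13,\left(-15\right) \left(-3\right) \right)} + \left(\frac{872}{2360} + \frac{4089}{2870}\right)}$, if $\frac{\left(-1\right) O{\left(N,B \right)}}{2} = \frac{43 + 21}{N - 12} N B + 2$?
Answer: $- \frac{169330}{12679803903} \approx -1.3354 \cdot 10^{-5}$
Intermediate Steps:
$O{\left(N,B \right)} = -4 - \frac{128 B N}{-12 + N}$ ($O{\left(N,B \right)} = - 2 \left(\frac{43 + 21}{N - 12} N B + 2\right) = - 2 \left(\frac{64}{-12 + N} N B + 2\right) = - 2 \left(\frac{64 N}{-12 + N} B + 2\right) = - 2 \left(\frac{64 B N}{-12 + N} + 2\right) = - 2 \left(2 + \frac{64 B N}{-12 + N}\right) = -4 - \frac{128 B N}{-12 + N}$)
$\frac{1}{O{\left(13,\left(-15\right) \left(-3\right) \right)} + \left(\frac{872}{2360} + \frac{4089}{2870}\right)} = \frac{1}{\frac{4 \left(12 - 13 - 32 \left(\left(-15\right) \left(-3\right)\right) 13\right)}{-12 + 13} + \left(\frac{872}{2360} + \frac{4089}{2870}\right)} = \frac{1}{\frac{4 \left(12 - 13 - 1440 \cdot 13\right)}{1} + \left(872 \cdot \frac{1}{2360} + 4089 \cdot \frac{1}{2870}\right)} = \frac{1}{4 \cdot 1 \left(12 - 13 - 18720\right) + \left(\frac{109}{295} + \frac{4089}{2870}\right)} = \frac{1}{4 \cdot 1 \left(-18721\right) + \frac{303817}{169330}} = \frac{1}{-74884 + \frac{303817}{169330}} = \frac{1}{- \frac{12679803903}{169330}} = - \frac{169330}{12679803903}$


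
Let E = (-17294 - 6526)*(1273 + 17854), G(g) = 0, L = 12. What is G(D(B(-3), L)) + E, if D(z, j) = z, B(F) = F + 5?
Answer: -455605140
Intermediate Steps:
B(F) = 5 + F
E = -455605140 (E = -23820*19127 = -455605140)
G(D(B(-3), L)) + E = 0 - 455605140 = -455605140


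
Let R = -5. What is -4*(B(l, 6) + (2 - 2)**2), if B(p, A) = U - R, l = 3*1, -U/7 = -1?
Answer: -48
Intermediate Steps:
U = 7 (U = -7*(-1) = 7)
l = 3
B(p, A) = 12 (B(p, A) = 7 - 1*(-5) = 7 + 5 = 12)
-4*(B(l, 6) + (2 - 2)**2) = -4*(12 + (2 - 2)**2) = -4*(12 + 0**2) = -4*(12 + 0) = -4*12 = -1*48 = -48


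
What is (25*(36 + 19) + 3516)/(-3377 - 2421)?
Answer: -4891/5798 ≈ -0.84357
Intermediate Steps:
(25*(36 + 19) + 3516)/(-3377 - 2421) = (25*55 + 3516)/(-5798) = (1375 + 3516)*(-1/5798) = 4891*(-1/5798) = -4891/5798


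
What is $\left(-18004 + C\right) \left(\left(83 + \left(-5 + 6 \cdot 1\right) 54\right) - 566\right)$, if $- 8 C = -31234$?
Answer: $\frac{24195171}{4} \approx 6.0488 \cdot 10^{6}$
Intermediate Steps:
$C = \frac{15617}{4}$ ($C = \left(- \frac{1}{8}\right) \left(-31234\right) = \frac{15617}{4} \approx 3904.3$)
$\left(-18004 + C\right) \left(\left(83 + \left(-5 + 6 \cdot 1\right) 54\right) - 566\right) = \left(-18004 + \frac{15617}{4}\right) \left(\left(83 + \left(-5 + 6 \cdot 1\right) 54\right) - 566\right) = - \frac{56399 \left(\left(83 + \left(-5 + 6\right) 54\right) - 566\right)}{4} = - \frac{56399 \left(\left(83 + 1 \cdot 54\right) - 566\right)}{4} = - \frac{56399 \left(\left(83 + 54\right) - 566\right)}{4} = - \frac{56399 \left(137 - 566\right)}{4} = \left(- \frac{56399}{4}\right) \left(-429\right) = \frac{24195171}{4}$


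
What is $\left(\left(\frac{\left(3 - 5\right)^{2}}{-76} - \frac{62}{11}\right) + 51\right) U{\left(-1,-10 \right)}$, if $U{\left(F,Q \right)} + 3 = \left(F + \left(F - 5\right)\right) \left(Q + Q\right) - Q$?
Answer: $\frac{1392090}{209} \approx 6660.7$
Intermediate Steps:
$U{\left(F,Q \right)} = -3 - Q + 2 Q \left(-5 + 2 F\right)$ ($U{\left(F,Q \right)} = -3 - \left(Q - \left(F + \left(F - 5\right)\right) \left(Q + Q\right)\right) = -3 - \left(Q - \left(F + \left(F - 5\right)\right) 2 Q\right) = -3 - \left(Q - \left(F + \left(-5 + F\right)\right) 2 Q\right) = -3 - \left(Q - \left(-5 + 2 F\right) 2 Q\right) = -3 + \left(2 Q \left(-5 + 2 F\right) - Q\right) = -3 + \left(- Q + 2 Q \left(-5 + 2 F\right)\right) = -3 - Q + 2 Q \left(-5 + 2 F\right)$)
$\left(\left(\frac{\left(3 - 5\right)^{2}}{-76} - \frac{62}{11}\right) + 51\right) U{\left(-1,-10 \right)} = \left(\left(\frac{\left(3 - 5\right)^{2}}{-76} - \frac{62}{11}\right) + 51\right) \left(-3 - -110 + 4 \left(-1\right) \left(-10\right)\right) = \left(\left(\left(-2\right)^{2} \left(- \frac{1}{76}\right) - \frac{62}{11}\right) + 51\right) \left(-3 + 110 + 40\right) = \left(\left(4 \left(- \frac{1}{76}\right) - \frac{62}{11}\right) + 51\right) 147 = \left(\left(- \frac{1}{19} - \frac{62}{11}\right) + 51\right) 147 = \left(- \frac{1189}{209} + 51\right) 147 = \frac{9470}{209} \cdot 147 = \frac{1392090}{209}$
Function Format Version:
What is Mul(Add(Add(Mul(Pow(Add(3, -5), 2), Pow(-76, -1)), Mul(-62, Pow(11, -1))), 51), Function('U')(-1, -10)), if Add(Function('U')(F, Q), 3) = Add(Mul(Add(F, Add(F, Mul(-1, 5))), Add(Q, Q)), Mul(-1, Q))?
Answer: Rational(1392090, 209) ≈ 6660.7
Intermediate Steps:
Function('U')(F, Q) = Add(-3, Mul(-1, Q), Mul(2, Q, Add(-5, Mul(2, F)))) (Function('U')(F, Q) = Add(-3, Add(Mul(Add(F, Add(F, Mul(-1, 5))), Add(Q, Q)), Mul(-1, Q))) = Add(-3, Add(Mul(Add(F, Add(F, -5)), Mul(2, Q)), Mul(-1, Q))) = Add(-3, Add(Mul(Add(F, Add(-5, F)), Mul(2, Q)), Mul(-1, Q))) = Add(-3, Add(Mul(Add(-5, Mul(2, F)), Mul(2, Q)), Mul(-1, Q))) = Add(-3, Add(Mul(2, Q, Add(-5, Mul(2, F))), Mul(-1, Q))) = Add(-3, Add(Mul(-1, Q), Mul(2, Q, Add(-5, Mul(2, F))))) = Add(-3, Mul(-1, Q), Mul(2, Q, Add(-5, Mul(2, F)))))
Mul(Add(Add(Mul(Pow(Add(3, -5), 2), Pow(-76, -1)), Mul(-62, Pow(11, -1))), 51), Function('U')(-1, -10)) = Mul(Add(Add(Mul(Pow(Add(3, -5), 2), Pow(-76, -1)), Mul(-62, Pow(11, -1))), 51), Add(-3, Mul(-11, -10), Mul(4, -1, -10))) = Mul(Add(Add(Mul(Pow(-2, 2), Rational(-1, 76)), Mul(-62, Rational(1, 11))), 51), Add(-3, 110, 40)) = Mul(Add(Add(Mul(4, Rational(-1, 76)), Rational(-62, 11)), 51), 147) = Mul(Add(Add(Rational(-1, 19), Rational(-62, 11)), 51), 147) = Mul(Add(Rational(-1189, 209), 51), 147) = Mul(Rational(9470, 209), 147) = Rational(1392090, 209)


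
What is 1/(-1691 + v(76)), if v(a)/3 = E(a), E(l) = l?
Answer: -1/1463 ≈ -0.00068353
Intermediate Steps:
v(a) = 3*a
1/(-1691 + v(76)) = 1/(-1691 + 3*76) = 1/(-1691 + 228) = 1/(-1463) = -1/1463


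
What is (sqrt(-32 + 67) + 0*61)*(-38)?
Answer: -38*sqrt(35) ≈ -224.81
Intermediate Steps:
(sqrt(-32 + 67) + 0*61)*(-38) = (sqrt(35) + 0)*(-38) = sqrt(35)*(-38) = -38*sqrt(35)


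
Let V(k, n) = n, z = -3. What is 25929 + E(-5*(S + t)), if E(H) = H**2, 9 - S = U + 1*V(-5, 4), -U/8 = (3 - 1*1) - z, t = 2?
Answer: 81154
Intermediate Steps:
U = -40 (U = -8*((3 - 1*1) - 1*(-3)) = -8*((3 - 1) + 3) = -8*(2 + 3) = -8*5 = -40)
S = 45 (S = 9 - (-40 + 1*4) = 9 - (-40 + 4) = 9 - 1*(-36) = 9 + 36 = 45)
25929 + E(-5*(S + t)) = 25929 + (-5*(45 + 2))**2 = 25929 + (-5*47)**2 = 25929 + (-235)**2 = 25929 + 55225 = 81154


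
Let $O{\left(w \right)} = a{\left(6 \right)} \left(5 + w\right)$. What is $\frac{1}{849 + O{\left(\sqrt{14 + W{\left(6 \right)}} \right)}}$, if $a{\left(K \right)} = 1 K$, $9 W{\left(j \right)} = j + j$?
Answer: $\frac{293}{257363} - \frac{2 \sqrt{138}}{772089} \approx 0.001108$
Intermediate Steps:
$W{\left(j \right)} = \frac{2 j}{9}$ ($W{\left(j \right)} = \frac{j + j}{9} = \frac{2 j}{9}$)
$a{\left(K \right)} = K$
$O{\left(w \right)} = 30 + 6 w$ ($O{\left(w \right)} = 6 \left(5 + w\right) = 30 + 6 w$)
$\frac{1}{849 + O{\left(\sqrt{14 + W{\left(6 \right)}} \right)}} = \frac{1}{849 + \left(30 + 6 \sqrt{14 + \frac{2}{9} \cdot 6}\right)} = \frac{1}{849 + \left(30 + 6 \sqrt{14 + \frac{4}{3}}\right)} = \frac{1}{849 + \left(30 + 6 \sqrt{\frac{46}{3}}\right)} = \frac{1}{849 + \left(30 + 6 \frac{\sqrt{138}}{3}\right)} = \frac{1}{849 + \left(30 + 2 \sqrt{138}\right)} = \frac{1}{879 + 2 \sqrt{138}}$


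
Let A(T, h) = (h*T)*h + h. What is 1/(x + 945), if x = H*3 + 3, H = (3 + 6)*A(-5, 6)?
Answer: -1/3750 ≈ -0.00026667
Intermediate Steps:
A(T, h) = h + T*h² (A(T, h) = (T*h)*h + h = T*h² + h = h + T*h²)
H = -1566 (H = (3 + 6)*(6*(1 - 5*6)) = 9*(6*(1 - 30)) = 9*(6*(-29)) = 9*(-174) = -1566)
x = -4695 (x = -1566*3 + 3 = -4698 + 3 = -4695)
1/(x + 945) = 1/(-4695 + 945) = 1/(-3750) = -1/3750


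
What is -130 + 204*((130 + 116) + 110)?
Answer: 72494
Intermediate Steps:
-130 + 204*((130 + 116) + 110) = -130 + 204*(246 + 110) = -130 + 204*356 = -130 + 72624 = 72494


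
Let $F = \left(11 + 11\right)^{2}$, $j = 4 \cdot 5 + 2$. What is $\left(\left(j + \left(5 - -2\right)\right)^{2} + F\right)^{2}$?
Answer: $1755625$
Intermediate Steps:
$j = 22$ ($j = 20 + 2 = 22$)
$F = 484$ ($F = 22^{2} = 484$)
$\left(\left(j + \left(5 - -2\right)\right)^{2} + F\right)^{2} = \left(\left(22 + \left(5 - -2\right)\right)^{2} + 484\right)^{2} = \left(\left(22 + \left(5 + 2\right)\right)^{2} + 484\right)^{2} = \left(\left(22 + 7\right)^{2} + 484\right)^{2} = \left(29^{2} + 484\right)^{2} = \left(841 + 484\right)^{2} = 1325^{2} = 1755625$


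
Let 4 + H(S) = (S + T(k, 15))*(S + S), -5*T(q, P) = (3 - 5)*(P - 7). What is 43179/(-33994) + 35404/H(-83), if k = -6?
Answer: 1579281787/1125439358 ≈ 1.4033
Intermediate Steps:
T(q, P) = -14/5 + 2*P/5 (T(q, P) = -(3 - 5)*(P - 7)/5 = -(-2)*(-7 + P)/5 = -(14 - 2*P)/5 = -14/5 + 2*P/5)
H(S) = -4 + 2*S*(16/5 + S) (H(S) = -4 + (S + (-14/5 + (⅖)*15))*(S + S) = -4 + (S + (-14/5 + 6))*(2*S) = -4 + (S + 16/5)*(2*S) = -4 + (16/5 + S)*(2*S) = -4 + 2*S*(16/5 + S))
43179/(-33994) + 35404/H(-83) = 43179/(-33994) + 35404/(-4 + 2*(-83)² + (32/5)*(-83)) = 43179*(-1/33994) + 35404/(-4 + 2*6889 - 2656/5) = -43179/33994 + 35404/(-4 + 13778 - 2656/5) = -43179/33994 + 35404/(66214/5) = -43179/33994 + 35404*(5/66214) = -43179/33994 + 88510/33107 = 1579281787/1125439358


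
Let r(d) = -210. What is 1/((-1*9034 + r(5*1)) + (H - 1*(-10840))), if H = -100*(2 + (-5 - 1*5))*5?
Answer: 1/5596 ≈ 0.00017870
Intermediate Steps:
H = 4000 (H = -100*(2 + (-5 - 5))*5 = -100*(2 - 10)*5 = -(-800)*5 = -100*(-40) = 4000)
1/((-1*9034 + r(5*1)) + (H - 1*(-10840))) = 1/((-1*9034 - 210) + (4000 - 1*(-10840))) = 1/((-9034 - 210) + (4000 + 10840)) = 1/(-9244 + 14840) = 1/5596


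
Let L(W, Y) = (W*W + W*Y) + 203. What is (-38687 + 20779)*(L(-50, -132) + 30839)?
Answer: -718862936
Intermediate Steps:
L(W, Y) = 203 + W**2 + W*Y (L(W, Y) = (W**2 + W*Y) + 203 = 203 + W**2 + W*Y)
(-38687 + 20779)*(L(-50, -132) + 30839) = (-38687 + 20779)*((203 + (-50)**2 - 50*(-132)) + 30839) = -17908*((203 + 2500 + 6600) + 30839) = -17908*(9303 + 30839) = -17908*40142 = -718862936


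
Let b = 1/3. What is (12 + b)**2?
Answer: 1369/9 ≈ 152.11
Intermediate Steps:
b = 1/3 ≈ 0.33333
(12 + b)**2 = (12 + 1/3)**2 = (37/3)**2 = 1369/9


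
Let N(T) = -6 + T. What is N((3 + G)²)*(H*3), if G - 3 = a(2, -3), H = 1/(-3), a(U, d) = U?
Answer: -58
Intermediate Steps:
H = -⅓ ≈ -0.33333
G = 5 (G = 3 + 2 = 5)
N((3 + G)²)*(H*3) = (-6 + (3 + 5)²)*(-⅓*3) = (-6 + 8²)*(-1) = (-6 + 64)*(-1) = 58*(-1) = -58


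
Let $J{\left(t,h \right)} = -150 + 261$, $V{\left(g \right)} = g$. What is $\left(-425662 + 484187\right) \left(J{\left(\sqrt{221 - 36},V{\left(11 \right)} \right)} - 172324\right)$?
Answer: $-10078765825$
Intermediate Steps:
$J{\left(t,h \right)} = 111$
$\left(-425662 + 484187\right) \left(J{\left(\sqrt{221 - 36},V{\left(11 \right)} \right)} - 172324\right) = \left(-425662 + 484187\right) \left(111 - 172324\right) = 58525 \left(-172213\right) = -10078765825$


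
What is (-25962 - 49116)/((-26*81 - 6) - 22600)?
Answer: 37539/12356 ≈ 3.0381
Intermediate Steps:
(-25962 - 49116)/((-26*81 - 6) - 22600) = -75078/((-2106 - 6) - 22600) = -75078/(-2112 - 22600) = -75078/(-24712) = -75078*(-1/24712) = 37539/12356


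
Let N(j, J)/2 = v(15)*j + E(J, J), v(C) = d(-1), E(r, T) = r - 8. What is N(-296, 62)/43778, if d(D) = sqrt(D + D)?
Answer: 54/21889 - 296*I*sqrt(2)/21889 ≈ 0.002467 - 0.019124*I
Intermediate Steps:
d(D) = sqrt(2)*sqrt(D) (d(D) = sqrt(2*D) = sqrt(2)*sqrt(D))
E(r, T) = -8 + r
v(C) = I*sqrt(2) (v(C) = sqrt(2)*sqrt(-1) = sqrt(2)*I = I*sqrt(2))
N(j, J) = -16 + 2*J + 2*I*j*sqrt(2) (N(j, J) = 2*((I*sqrt(2))*j + (-8 + J)) = 2*(I*j*sqrt(2) + (-8 + J)) = 2*(-8 + J + I*j*sqrt(2)) = -16 + 2*J + 2*I*j*sqrt(2))
N(-296, 62)/43778 = (-16 + 2*62 + 2*I*(-296)*sqrt(2))/43778 = (-16 + 124 - 592*I*sqrt(2))*(1/43778) = (108 - 592*I*sqrt(2))*(1/43778) = 54/21889 - 296*I*sqrt(2)/21889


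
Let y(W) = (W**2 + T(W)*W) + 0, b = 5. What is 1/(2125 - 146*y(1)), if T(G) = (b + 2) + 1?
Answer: 1/811 ≈ 0.0012330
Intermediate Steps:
T(G) = 8 (T(G) = (5 + 2) + 1 = 7 + 1 = 8)
y(W) = W**2 + 8*W (y(W) = (W**2 + 8*W) + 0 = W**2 + 8*W)
1/(2125 - 146*y(1)) = 1/(2125 - 146*(8 + 1)) = 1/(2125 - 146*9) = 1/(2125 - 1314) = 1/811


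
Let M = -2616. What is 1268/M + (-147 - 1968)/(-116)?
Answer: 673219/37932 ≈ 17.748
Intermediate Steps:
1268/M + (-147 - 1968)/(-116) = 1268/(-2616) + (-147 - 1968)/(-116) = 1268*(-1/2616) - 2115*(-1/116) = -317/654 + 2115/116 = 673219/37932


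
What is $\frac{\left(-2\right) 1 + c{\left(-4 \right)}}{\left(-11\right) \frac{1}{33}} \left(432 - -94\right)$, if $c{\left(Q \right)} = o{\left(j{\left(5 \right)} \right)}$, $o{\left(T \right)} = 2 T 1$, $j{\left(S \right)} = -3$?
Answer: $12624$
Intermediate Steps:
$o{\left(T \right)} = 2 T$
$c{\left(Q \right)} = -6$ ($c{\left(Q \right)} = 2 \left(-3\right) = -6$)
$\frac{\left(-2\right) 1 + c{\left(-4 \right)}}{\left(-11\right) \frac{1}{33}} \left(432 - -94\right) = \frac{\left(-2\right) 1 - 6}{\left(-11\right) \frac{1}{33}} \left(432 - -94\right) = \frac{-2 - 6}{\left(-11\right) \frac{1}{33}} \left(432 + 94\right) = - \frac{8}{- \frac{1}{3}} \cdot 526 = \left(-8\right) \left(-3\right) 526 = 24 \cdot 526 = 12624$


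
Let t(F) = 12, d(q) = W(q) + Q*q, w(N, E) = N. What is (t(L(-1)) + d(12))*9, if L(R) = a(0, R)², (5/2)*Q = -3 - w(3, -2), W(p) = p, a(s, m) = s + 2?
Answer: -216/5 ≈ -43.200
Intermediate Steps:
a(s, m) = 2 + s
Q = -12/5 (Q = 2*(-3 - 1*3)/5 = 2*(-3 - 3)/5 = (⅖)*(-6) = -12/5 ≈ -2.4000)
L(R) = 4 (L(R) = (2 + 0)² = 2² = 4)
d(q) = -7*q/5 (d(q) = q - 12*q/5 = -7*q/5)
(t(L(-1)) + d(12))*9 = (12 - 7/5*12)*9 = (12 - 84/5)*9 = -24/5*9 = -216/5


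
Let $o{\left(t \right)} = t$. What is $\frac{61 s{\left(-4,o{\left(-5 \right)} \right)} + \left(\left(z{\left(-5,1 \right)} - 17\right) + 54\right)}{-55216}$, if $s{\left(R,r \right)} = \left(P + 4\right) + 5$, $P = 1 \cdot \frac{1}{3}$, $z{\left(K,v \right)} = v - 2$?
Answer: $- \frac{227}{20706} \approx -0.010963$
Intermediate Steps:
$z{\left(K,v \right)} = -2 + v$ ($z{\left(K,v \right)} = v - 2 = -2 + v$)
$P = \frac{1}{3}$ ($P = 1 \cdot \frac{1}{3} = \frac{1}{3} \approx 0.33333$)
$s{\left(R,r \right)} = \frac{28}{3}$ ($s{\left(R,r \right)} = \left(\frac{1}{3} + 4\right) + 5 = \frac{13}{3} + 5 = \frac{28}{3}$)
$\frac{61 s{\left(-4,o{\left(-5 \right)} \right)} + \left(\left(z{\left(-5,1 \right)} - 17\right) + 54\right)}{-55216} = \frac{61 \cdot \frac{28}{3} + \left(\left(\left(-2 + 1\right) - 17\right) + 54\right)}{-55216} = \left(\frac{1708}{3} + \left(\left(-1 - 17\right) + 54\right)\right) \left(- \frac{1}{55216}\right) = \left(\frac{1708}{3} + \left(-18 + 54\right)\right) \left(- \frac{1}{55216}\right) = \left(\frac{1708}{3} + 36\right) \left(- \frac{1}{55216}\right) = \frac{1816}{3} \left(- \frac{1}{55216}\right) = - \frac{227}{20706}$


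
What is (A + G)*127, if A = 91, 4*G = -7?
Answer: 45339/4 ≈ 11335.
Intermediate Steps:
G = -7/4 (G = (¼)*(-7) = -7/4 ≈ -1.7500)
(A + G)*127 = (91 - 7/4)*127 = (357/4)*127 = 45339/4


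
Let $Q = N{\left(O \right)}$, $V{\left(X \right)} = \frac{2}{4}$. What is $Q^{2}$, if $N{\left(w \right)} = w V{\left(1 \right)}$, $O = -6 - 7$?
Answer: $\frac{169}{4} \approx 42.25$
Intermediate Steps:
$V{\left(X \right)} = \frac{1}{2}$ ($V{\left(X \right)} = 2 \cdot \frac{1}{4} = \frac{1}{2}$)
$O = -13$ ($O = -6 - 7 = -13$)
$N{\left(w \right)} = \frac{w}{2}$ ($N{\left(w \right)} = w \frac{1}{2} = \frac{w}{2}$)
$Q = - \frac{13}{2}$ ($Q = \frac{1}{2} \left(-13\right) = - \frac{13}{2} \approx -6.5$)
$Q^{2} = \left(- \frac{13}{2}\right)^{2} = \frac{169}{4}$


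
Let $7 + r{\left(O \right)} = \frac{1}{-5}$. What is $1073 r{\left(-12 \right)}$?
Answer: $- \frac{38628}{5} \approx -7725.6$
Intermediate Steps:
$r{\left(O \right)} = - \frac{36}{5}$ ($r{\left(O \right)} = -7 + \frac{1}{-5} = -7 - \frac{1}{5} = - \frac{36}{5}$)
$1073 r{\left(-12 \right)} = 1073 \left(- \frac{36}{5}\right) = - \frac{38628}{5}$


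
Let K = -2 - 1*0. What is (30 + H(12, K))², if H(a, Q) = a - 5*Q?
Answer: 2704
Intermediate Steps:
K = -2 (K = -2 + 0 = -2)
(30 + H(12, K))² = (30 + (12 - 5*(-2)))² = (30 + (12 + 10))² = (30 + 22)² = 52² = 2704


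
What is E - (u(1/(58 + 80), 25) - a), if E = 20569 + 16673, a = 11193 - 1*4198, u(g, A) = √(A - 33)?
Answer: 44237 - 2*I*√2 ≈ 44237.0 - 2.8284*I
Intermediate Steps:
u(g, A) = √(-33 + A)
a = 6995 (a = 11193 - 4198 = 6995)
E = 37242
E - (u(1/(58 + 80), 25) - a) = 37242 - (√(-33 + 25) - 1*6995) = 37242 - (√(-8) - 6995) = 37242 - (2*I*√2 - 6995) = 37242 - (-6995 + 2*I*√2) = 37242 + (6995 - 2*I*√2) = 44237 - 2*I*√2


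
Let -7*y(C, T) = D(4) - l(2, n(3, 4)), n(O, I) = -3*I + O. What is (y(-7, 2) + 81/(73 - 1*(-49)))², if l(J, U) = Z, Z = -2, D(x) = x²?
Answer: 2653641/729316 ≈ 3.6385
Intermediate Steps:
n(O, I) = O - 3*I
l(J, U) = -2
y(C, T) = -18/7 (y(C, T) = -(4² - 1*(-2))/7 = -(16 + 2)/7 = -⅐*18 = -18/7)
(y(-7, 2) + 81/(73 - 1*(-49)))² = (-18/7 + 81/(73 - 1*(-49)))² = (-18/7 + 81/(73 + 49))² = (-18/7 + 81/122)² = (-1629/854)² = 2653641/729316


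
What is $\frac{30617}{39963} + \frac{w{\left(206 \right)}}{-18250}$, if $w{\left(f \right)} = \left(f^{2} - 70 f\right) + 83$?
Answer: $- \frac{564160087}{729324750} \approx -0.77354$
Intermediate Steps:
$w{\left(f \right)} = 83 + f^{2} - 70 f$
$\frac{30617}{39963} + \frac{w{\left(206 \right)}}{-18250} = \frac{30617}{39963} + \frac{83 + 206^{2} - 14420}{-18250} = 30617 \cdot \frac{1}{39963} + \left(83 + 42436 - 14420\right) \left(- \frac{1}{18250}\right) = \frac{30617}{39963} + 28099 \left(- \frac{1}{18250}\right) = \frac{30617}{39963} - \frac{28099}{18250} = - \frac{564160087}{729324750}$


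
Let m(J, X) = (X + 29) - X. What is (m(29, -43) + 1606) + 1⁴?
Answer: 1636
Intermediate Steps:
m(J, X) = 29 (m(J, X) = (29 + X) - X = 29)
(m(29, -43) + 1606) + 1⁴ = (29 + 1606) + 1⁴ = 1635 + 1 = 1636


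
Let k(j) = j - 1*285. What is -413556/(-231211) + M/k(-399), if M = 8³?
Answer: 2164372/2080899 ≈ 1.0401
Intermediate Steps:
k(j) = -285 + j (k(j) = j - 285 = -285 + j)
M = 512
-413556/(-231211) + M/k(-399) = -413556/(-231211) + 512/(-285 - 399) = -413556*(-1/231211) + 512/(-684) = 413556/231211 + 512*(-1/684) = 413556/231211 - 128/171 = 2164372/2080899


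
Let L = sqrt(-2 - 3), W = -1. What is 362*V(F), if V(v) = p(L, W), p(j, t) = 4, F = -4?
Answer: 1448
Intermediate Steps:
L = I*sqrt(5) (L = sqrt(-5) = I*sqrt(5) ≈ 2.2361*I)
V(v) = 4
362*V(F) = 362*4 = 1448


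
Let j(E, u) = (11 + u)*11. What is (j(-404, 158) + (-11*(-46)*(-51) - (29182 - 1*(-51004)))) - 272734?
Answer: -376867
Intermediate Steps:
j(E, u) = 121 + 11*u
(j(-404, 158) + (-11*(-46)*(-51) - (29182 - 1*(-51004)))) - 272734 = ((121 + 11*158) + (-11*(-46)*(-51) - (29182 - 1*(-51004)))) - 272734 = ((121 + 1738) + (506*(-51) - (29182 + 51004))) - 272734 = (1859 + (-25806 - 1*80186)) - 272734 = (1859 + (-25806 - 80186)) - 272734 = (1859 - 105992) - 272734 = -104133 - 272734 = -376867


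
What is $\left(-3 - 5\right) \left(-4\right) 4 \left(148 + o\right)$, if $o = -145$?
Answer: $384$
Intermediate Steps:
$\left(-3 - 5\right) \left(-4\right) 4 \left(148 + o\right) = \left(-3 - 5\right) \left(-4\right) 4 \left(148 - 145\right) = \left(-8\right) \left(-4\right) 4 \cdot 3 = 32 \cdot 4 \cdot 3 = 128 \cdot 3 = 384$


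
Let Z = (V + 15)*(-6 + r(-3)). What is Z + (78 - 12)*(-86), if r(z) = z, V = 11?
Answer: -5910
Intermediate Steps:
Z = -234 (Z = (11 + 15)*(-6 - 3) = 26*(-9) = -234)
Z + (78 - 12)*(-86) = -234 + (78 - 12)*(-86) = -234 + 66*(-86) = -234 - 5676 = -5910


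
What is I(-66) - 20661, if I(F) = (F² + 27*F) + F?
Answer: -18153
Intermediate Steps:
I(F) = F² + 28*F
I(-66) - 20661 = -66*(28 - 66) - 20661 = -66*(-38) - 20661 = 2508 - 20661 = -18153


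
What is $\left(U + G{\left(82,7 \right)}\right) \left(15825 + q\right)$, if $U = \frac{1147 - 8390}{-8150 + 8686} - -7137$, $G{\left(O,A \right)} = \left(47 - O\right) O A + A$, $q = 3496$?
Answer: $- \frac{134209442979}{536} \approx -2.5039 \cdot 10^{8}$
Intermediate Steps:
$G{\left(O,A \right)} = A + A O \left(47 - O\right)$ ($G{\left(O,A \right)} = O \left(47 - O\right) A + A = A O \left(47 - O\right) + A = A + A O \left(47 - O\right)$)
$U = \frac{3818189}{536}$ ($U = - \frac{7243}{536} + 7137 = \frac{3818189}{536} \approx 7123.5$)
$\left(U + G{\left(82,7 \right)}\right) \left(15825 + q\right) = \left(\frac{3818189}{536} + 7 \left(1 - 82^{2} + 47 \cdot 82\right)\right) \left(15825 + 3496\right) = \left(\frac{3818189}{536} + 7 \left(1 - 6724 + 3854\right)\right) 19321 = \left(\frac{3818189}{536} + 7 \left(-2869\right)\right) 19321 = \left(\frac{3818189}{536} - 20083\right) 19321 = \left(- \frac{6946299}{536}\right) 19321 = - \frac{134209442979}{536}$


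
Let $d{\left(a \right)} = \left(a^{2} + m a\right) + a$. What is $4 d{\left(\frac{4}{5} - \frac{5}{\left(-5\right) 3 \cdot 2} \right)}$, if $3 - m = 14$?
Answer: $- \frac{7859}{225} \approx -34.929$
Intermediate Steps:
$m = -11$ ($m = 3 - 14 = -11$)
$d{\left(a \right)} = a^{2} - 10 a$ ($d{\left(a \right)} = \left(a^{2} - 11 a\right) + a = a^{2} - 10 a$)
$4 d{\left(\frac{4}{5} - \frac{5}{\left(-5\right) 3 \cdot 2} \right)} = 4 \left(\frac{4}{5} - \frac{5}{\left(-5\right) 3 \cdot 2}\right) \left(-10 + \left(\frac{4}{5} - \frac{5}{\left(-5\right) 3 \cdot 2}\right)\right) = 4 \left(4 \cdot \frac{1}{5} - \frac{5}{\left(-15\right) 2}\right) \left(-10 + \left(4 \cdot \frac{1}{5} - \frac{5}{\left(-15\right) 2}\right)\right) = 4 \left(\frac{4}{5} - \frac{5}{-30}\right) \left(-10 + \left(\frac{4}{5} - \frac{5}{-30}\right)\right) = 4 \left(\frac{4}{5} - - \frac{1}{6}\right) \left(-10 + \left(\frac{4}{5} - - \frac{1}{6}\right)\right) = 4 \left(\frac{4}{5} + \frac{1}{6}\right) \left(-10 + \left(\frac{4}{5} + \frac{1}{6}\right)\right) = 4 \frac{29 \left(-10 + \frac{29}{30}\right)}{30} = 4 \cdot \frac{29}{30} \left(- \frac{271}{30}\right) = 4 \left(- \frac{7859}{900}\right) = - \frac{7859}{225}$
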